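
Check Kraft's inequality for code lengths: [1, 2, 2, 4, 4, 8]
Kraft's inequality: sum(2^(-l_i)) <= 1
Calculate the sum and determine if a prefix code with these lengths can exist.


Sum = 2^(-1) + 2^(-2) + 2^(-2) + 2^(-4) + 2^(-4) + 2^(-8)
    = 0.5 + 0.25 + 0.25 + 0.0625 + 0.0625 + 0.00390625
    = 289/256 = 1.12890625
Since 1.12890625 > 1, Kraft's inequality is NOT satisfied.
A prefix code with these lengths CANNOT exist.

Kraft sum = 1.12890625. Not satisfied.


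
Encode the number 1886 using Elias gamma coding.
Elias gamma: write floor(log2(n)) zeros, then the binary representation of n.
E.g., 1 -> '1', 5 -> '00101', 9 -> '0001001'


num_bits = floor(log2(1886)) + 1 = 11
leading_zeros = num_bits - 1 = 10
binary(1886) = 11101011110

Elias gamma(1886) = '0000000000' + '11101011110' = 000000000011101011110 (21 bits)


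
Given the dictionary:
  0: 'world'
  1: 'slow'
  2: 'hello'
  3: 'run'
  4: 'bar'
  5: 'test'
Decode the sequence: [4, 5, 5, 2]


Look up each index in the dictionary:
  4 -> 'bar'
  5 -> 'test'
  5 -> 'test'
  2 -> 'hello'

Decoded: "bar test test hello"


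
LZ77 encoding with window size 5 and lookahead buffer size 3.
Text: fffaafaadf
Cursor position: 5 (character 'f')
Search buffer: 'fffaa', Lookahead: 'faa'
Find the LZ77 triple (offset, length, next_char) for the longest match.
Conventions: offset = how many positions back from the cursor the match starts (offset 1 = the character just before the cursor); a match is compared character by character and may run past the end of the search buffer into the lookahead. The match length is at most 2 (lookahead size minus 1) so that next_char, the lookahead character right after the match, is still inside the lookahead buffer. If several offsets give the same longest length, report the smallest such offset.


Try each offset into the search buffer:
  offset=1 (pos 4, char 'a'): match length 0
  offset=2 (pos 3, char 'a'): match length 0
  offset=3 (pos 2, char 'f'): match length 2
  offset=4 (pos 1, char 'f'): match length 1
  offset=5 (pos 0, char 'f'): match length 1
Longest match has length 2 at offset 3.
next_char = character at position 5 + 2 = 7 -> 'a'

Best match: offset=3, length=2 (matching 'fa' starting at position 2)
LZ77 triple: (3, 2, 'a')


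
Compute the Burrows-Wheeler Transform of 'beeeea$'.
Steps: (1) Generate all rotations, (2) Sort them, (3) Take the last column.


Rotations (sorted):
  0: $beeeea -> last char: a
  1: a$beeee -> last char: e
  2: beeeea$ -> last char: $
  3: ea$beee -> last char: e
  4: eea$bee -> last char: e
  5: eeea$be -> last char: e
  6: eeeea$b -> last char: b


BWT = ae$eeeb


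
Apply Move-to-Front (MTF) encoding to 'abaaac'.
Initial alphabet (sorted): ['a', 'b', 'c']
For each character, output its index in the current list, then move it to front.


MTF encoding:
'a': index 0 in ['a', 'b', 'c'] -> ['a', 'b', 'c']
'b': index 1 in ['a', 'b', 'c'] -> ['b', 'a', 'c']
'a': index 1 in ['b', 'a', 'c'] -> ['a', 'b', 'c']
'a': index 0 in ['a', 'b', 'c'] -> ['a', 'b', 'c']
'a': index 0 in ['a', 'b', 'c'] -> ['a', 'b', 'c']
'c': index 2 in ['a', 'b', 'c'] -> ['c', 'a', 'b']


Output: [0, 1, 1, 0, 0, 2]


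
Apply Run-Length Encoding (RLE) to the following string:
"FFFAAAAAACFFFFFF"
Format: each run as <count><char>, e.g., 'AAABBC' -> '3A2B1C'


Scanning runs left to right:
  i=0: run of 'F' x 3 -> '3F'
  i=3: run of 'A' x 6 -> '6A'
  i=9: run of 'C' x 1 -> '1C'
  i=10: run of 'F' x 6 -> '6F'

RLE = 3F6A1C6F


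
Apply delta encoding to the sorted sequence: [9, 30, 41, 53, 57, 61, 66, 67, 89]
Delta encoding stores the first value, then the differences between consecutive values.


First value: 9
Deltas:
  30 - 9 = 21
  41 - 30 = 11
  53 - 41 = 12
  57 - 53 = 4
  61 - 57 = 4
  66 - 61 = 5
  67 - 66 = 1
  89 - 67 = 22


Delta encoded: [9, 21, 11, 12, 4, 4, 5, 1, 22]


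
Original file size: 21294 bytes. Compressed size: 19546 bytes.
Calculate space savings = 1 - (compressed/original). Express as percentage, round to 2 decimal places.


ratio = compressed/original = 19546/21294 = 0.917911
savings = 1 - ratio = 1 - 0.917911 = 0.082089
as a percentage: 0.082089 * 100 = 8.21%

Space savings = 1 - 19546/21294 = 8.21%


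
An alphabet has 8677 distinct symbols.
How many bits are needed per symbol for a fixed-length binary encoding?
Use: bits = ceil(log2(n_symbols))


log2(8677) = 13.083
Bracket: 2^13 = 8192 < 8677 <= 2^14 = 16384
So ceil(log2(8677)) = 14

bits = ceil(log2(8677)) = ceil(13.083) = 14 bits


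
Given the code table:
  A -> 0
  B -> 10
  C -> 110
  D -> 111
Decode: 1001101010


Decoding:
10 -> B
0 -> A
110 -> C
10 -> B
10 -> B


Result: BACBB


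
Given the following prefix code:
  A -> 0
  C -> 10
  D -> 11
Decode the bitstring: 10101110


Decoding step by step:
Bits 10 -> C
Bits 10 -> C
Bits 11 -> D
Bits 10 -> C


Decoded message: CCDC


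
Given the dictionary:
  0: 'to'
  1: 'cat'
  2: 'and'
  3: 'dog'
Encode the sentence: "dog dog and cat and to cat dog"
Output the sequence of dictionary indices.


Look up each word in the dictionary:
  'dog' -> 3
  'dog' -> 3
  'and' -> 2
  'cat' -> 1
  'and' -> 2
  'to' -> 0
  'cat' -> 1
  'dog' -> 3

Encoded: [3, 3, 2, 1, 2, 0, 1, 3]


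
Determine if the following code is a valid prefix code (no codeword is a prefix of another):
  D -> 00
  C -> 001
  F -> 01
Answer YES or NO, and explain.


Checking each pair (does one codeword prefix another?):
  D='00' vs C='001': prefix -- VIOLATION

NO -- this is NOT a valid prefix code. D (00) is a prefix of C (001).


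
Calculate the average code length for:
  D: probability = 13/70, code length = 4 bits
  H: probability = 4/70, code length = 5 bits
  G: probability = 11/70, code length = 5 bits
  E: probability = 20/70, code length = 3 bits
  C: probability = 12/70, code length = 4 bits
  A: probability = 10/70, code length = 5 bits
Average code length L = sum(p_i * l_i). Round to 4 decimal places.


Weighted contributions p_i * l_i:
  D: (13/70) * 4 = 52/70
  H: (4/70) * 5 = 20/70
  G: (11/70) * 5 = 55/70
  E: (20/70) * 3 = 60/70
  C: (12/70) * 4 = 48/70
  A: (10/70) * 5 = 50/70
Sum = (52 + 20 + 55 + 60 + 48 + 50)/70 = 285/70

L = 285/70 = 4.0714 bits/symbol


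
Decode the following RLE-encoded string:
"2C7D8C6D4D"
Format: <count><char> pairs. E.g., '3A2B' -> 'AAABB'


Expanding each <count><char> pair:
  2C -> 'CC'
  7D -> 'DDDDDDD'
  8C -> 'CCCCCCCC'
  6D -> 'DDDDDD'
  4D -> 'DDDD'

Decoded = CCDDDDDDDCCCCCCCCDDDDDDDDDD


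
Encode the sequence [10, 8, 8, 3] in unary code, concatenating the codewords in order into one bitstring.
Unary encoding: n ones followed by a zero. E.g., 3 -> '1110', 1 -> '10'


Encode each number as n ones followed by a terminating 0:
  10 -> 11111111110 (11 bits)
  8 -> 111111110 (9 bits)
  8 -> 111111110 (9 bits)
  3 -> 1110 (4 bits)
Total length = 11 + 9 + 9 + 4 = 33 bits.

Unary([10, 8, 8, 3]) = 111111111101111111101111111101110 (33 bits)


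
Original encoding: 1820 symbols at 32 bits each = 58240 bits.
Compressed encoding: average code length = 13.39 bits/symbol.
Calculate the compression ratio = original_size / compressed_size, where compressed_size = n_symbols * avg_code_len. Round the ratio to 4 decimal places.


original_size = n_symbols * orig_bits = 1820 * 32 = 58240 bits
compressed_size = n_symbols * avg_code_len = 1820 * 13.39 = 24369.8 bits
ratio = original_size / compressed_size = 58240 / 24369.8 = 2.3898

Compression ratio = 2.3898


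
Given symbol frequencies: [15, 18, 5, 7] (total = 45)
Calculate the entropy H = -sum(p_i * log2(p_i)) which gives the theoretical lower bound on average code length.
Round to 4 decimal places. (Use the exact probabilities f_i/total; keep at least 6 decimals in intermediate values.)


Per-symbol terms -p_i * log2(p_i) with p_i = f_i/45:
  p = 15/45 = 0.333333: log2(p) = -1.584963, -p*log2(p) = 0.528321
  p = 18/45 = 0.400000: log2(p) = -1.321928, -p*log2(p) = 0.528771
  p = 5/45 = 0.111111: log2(p) = -3.169925, -p*log2(p) = 0.352214
  p = 7/45 = 0.155556: log2(p) = -2.684498, -p*log2(p) = 0.417589
H = 0.528321 + 0.528771 + 0.352214 + 0.417589 = 1.826895

H = 1.8269 bits/symbol


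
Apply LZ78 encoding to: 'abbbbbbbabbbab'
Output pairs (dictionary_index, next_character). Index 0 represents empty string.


LZ78 encoding steps:
Dictionary: {0: ''}
Step 1: w='' (idx 0), next='a' -> output (0, 'a'), add 'a' as idx 1
Step 2: w='' (idx 0), next='b' -> output (0, 'b'), add 'b' as idx 2
Step 3: w='b' (idx 2), next='b' -> output (2, 'b'), add 'bb' as idx 3
Step 4: w='bb' (idx 3), next='b' -> output (3, 'b'), add 'bbb' as idx 4
Step 5: w='b' (idx 2), next='a' -> output (2, 'a'), add 'ba' as idx 5
Step 6: w='bbb' (idx 4), next='a' -> output (4, 'a'), add 'bbba' as idx 6
Step 7: w='b' (idx 2), end of input -> output (2, '')


Encoded: [(0, 'a'), (0, 'b'), (2, 'b'), (3, 'b'), (2, 'a'), (4, 'a'), (2, '')]


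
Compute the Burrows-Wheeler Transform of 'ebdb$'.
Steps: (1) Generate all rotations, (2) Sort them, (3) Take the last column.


Rotations (sorted):
  0: $ebdb -> last char: b
  1: b$ebd -> last char: d
  2: bdb$e -> last char: e
  3: db$eb -> last char: b
  4: ebdb$ -> last char: $


BWT = bdeb$


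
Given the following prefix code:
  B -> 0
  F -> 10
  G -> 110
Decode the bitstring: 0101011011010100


Decoding step by step:
Bits 0 -> B
Bits 10 -> F
Bits 10 -> F
Bits 110 -> G
Bits 110 -> G
Bits 10 -> F
Bits 10 -> F
Bits 0 -> B


Decoded message: BFFGGFFB


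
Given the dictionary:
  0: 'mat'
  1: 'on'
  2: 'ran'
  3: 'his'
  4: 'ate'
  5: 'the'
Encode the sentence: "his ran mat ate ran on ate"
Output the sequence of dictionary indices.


Look up each word in the dictionary:
  'his' -> 3
  'ran' -> 2
  'mat' -> 0
  'ate' -> 4
  'ran' -> 2
  'on' -> 1
  'ate' -> 4

Encoded: [3, 2, 0, 4, 2, 1, 4]


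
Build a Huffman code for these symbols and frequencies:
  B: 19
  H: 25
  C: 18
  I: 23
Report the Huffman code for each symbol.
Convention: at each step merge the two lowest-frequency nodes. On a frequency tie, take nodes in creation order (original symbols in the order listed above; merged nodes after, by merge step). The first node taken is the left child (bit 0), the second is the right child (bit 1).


Huffman tree construction:
Step 1: Merge C(18) + B(19) = 37
Step 2: Merge I(23) + H(25) = 48
Step 3: Merge (C+B)(37) + (I+H)(48) = 85
Read each symbol's code off the tree from the root (left child = 0, right child = 1).

Codes:
  B: 01 (length 2)
  H: 11 (length 2)
  C: 00 (length 2)
  I: 10 (length 2)
Average code length: 170/85 = 2.0000 bits/symbol


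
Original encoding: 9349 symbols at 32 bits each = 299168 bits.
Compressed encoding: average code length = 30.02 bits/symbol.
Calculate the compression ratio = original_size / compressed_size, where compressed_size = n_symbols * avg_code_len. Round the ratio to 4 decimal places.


original_size = n_symbols * orig_bits = 9349 * 32 = 299168 bits
compressed_size = n_symbols * avg_code_len = 9349 * 30.02 = 280656.98 bits
ratio = original_size / compressed_size = 299168 / 280656.98 = 1.066

Compression ratio = 1.066


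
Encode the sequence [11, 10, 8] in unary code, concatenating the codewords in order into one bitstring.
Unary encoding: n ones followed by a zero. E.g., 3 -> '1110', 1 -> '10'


Encode each number as n ones followed by a terminating 0:
  11 -> 111111111110 (12 bits)
  10 -> 11111111110 (11 bits)
  8 -> 111111110 (9 bits)
Total length = 12 + 11 + 9 = 32 bits.

Unary([11, 10, 8]) = 11111111111011111111110111111110 (32 bits)


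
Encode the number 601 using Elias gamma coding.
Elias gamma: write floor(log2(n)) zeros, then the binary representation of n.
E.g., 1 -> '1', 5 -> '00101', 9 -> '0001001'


num_bits = floor(log2(601)) + 1 = 10
leading_zeros = num_bits - 1 = 9
binary(601) = 1001011001

Elias gamma(601) = '000000000' + '1001011001' = 0000000001001011001 (19 bits)


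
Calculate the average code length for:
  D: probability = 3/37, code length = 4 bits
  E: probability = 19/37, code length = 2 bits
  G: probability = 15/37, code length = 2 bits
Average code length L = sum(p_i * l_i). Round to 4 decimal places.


Weighted contributions p_i * l_i:
  D: (3/37) * 4 = 12/37
  E: (19/37) * 2 = 38/37
  G: (15/37) * 2 = 30/37
Sum = (12 + 38 + 30)/37 = 80/37

L = 80/37 = 2.1622 bits/symbol


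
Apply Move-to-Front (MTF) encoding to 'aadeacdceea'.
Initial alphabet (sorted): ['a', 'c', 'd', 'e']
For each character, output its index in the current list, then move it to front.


MTF encoding:
'a': index 0 in ['a', 'c', 'd', 'e'] -> ['a', 'c', 'd', 'e']
'a': index 0 in ['a', 'c', 'd', 'e'] -> ['a', 'c', 'd', 'e']
'd': index 2 in ['a', 'c', 'd', 'e'] -> ['d', 'a', 'c', 'e']
'e': index 3 in ['d', 'a', 'c', 'e'] -> ['e', 'd', 'a', 'c']
'a': index 2 in ['e', 'd', 'a', 'c'] -> ['a', 'e', 'd', 'c']
'c': index 3 in ['a', 'e', 'd', 'c'] -> ['c', 'a', 'e', 'd']
'd': index 3 in ['c', 'a', 'e', 'd'] -> ['d', 'c', 'a', 'e']
'c': index 1 in ['d', 'c', 'a', 'e'] -> ['c', 'd', 'a', 'e']
'e': index 3 in ['c', 'd', 'a', 'e'] -> ['e', 'c', 'd', 'a']
'e': index 0 in ['e', 'c', 'd', 'a'] -> ['e', 'c', 'd', 'a']
'a': index 3 in ['e', 'c', 'd', 'a'] -> ['a', 'e', 'c', 'd']


Output: [0, 0, 2, 3, 2, 3, 3, 1, 3, 0, 3]


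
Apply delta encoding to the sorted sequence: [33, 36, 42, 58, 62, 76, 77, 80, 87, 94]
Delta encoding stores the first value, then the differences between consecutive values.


First value: 33
Deltas:
  36 - 33 = 3
  42 - 36 = 6
  58 - 42 = 16
  62 - 58 = 4
  76 - 62 = 14
  77 - 76 = 1
  80 - 77 = 3
  87 - 80 = 7
  94 - 87 = 7


Delta encoded: [33, 3, 6, 16, 4, 14, 1, 3, 7, 7]


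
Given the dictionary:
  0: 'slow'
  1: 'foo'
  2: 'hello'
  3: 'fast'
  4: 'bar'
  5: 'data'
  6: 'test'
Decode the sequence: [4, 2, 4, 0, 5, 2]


Look up each index in the dictionary:
  4 -> 'bar'
  2 -> 'hello'
  4 -> 'bar'
  0 -> 'slow'
  5 -> 'data'
  2 -> 'hello'

Decoded: "bar hello bar slow data hello"


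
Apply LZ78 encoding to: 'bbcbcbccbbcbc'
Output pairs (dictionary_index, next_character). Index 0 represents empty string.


LZ78 encoding steps:
Dictionary: {0: ''}
Step 1: w='' (idx 0), next='b' -> output (0, 'b'), add 'b' as idx 1
Step 2: w='b' (idx 1), next='c' -> output (1, 'c'), add 'bc' as idx 2
Step 3: w='bc' (idx 2), next='b' -> output (2, 'b'), add 'bcb' as idx 3
Step 4: w='' (idx 0), next='c' -> output (0, 'c'), add 'c' as idx 4
Step 5: w='c' (idx 4), next='b' -> output (4, 'b'), add 'cb' as idx 5
Step 6: w='bcb' (idx 3), next='c' -> output (3, 'c'), add 'bcbc' as idx 6


Encoded: [(0, 'b'), (1, 'c'), (2, 'b'), (0, 'c'), (4, 'b'), (3, 'c')]


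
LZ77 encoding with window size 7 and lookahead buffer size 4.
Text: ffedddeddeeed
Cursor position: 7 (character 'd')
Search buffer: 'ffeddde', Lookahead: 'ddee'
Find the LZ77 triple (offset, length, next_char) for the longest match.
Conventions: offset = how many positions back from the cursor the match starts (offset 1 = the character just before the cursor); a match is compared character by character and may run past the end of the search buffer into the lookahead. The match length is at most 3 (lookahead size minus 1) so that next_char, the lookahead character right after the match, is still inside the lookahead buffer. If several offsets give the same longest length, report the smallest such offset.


Try each offset into the search buffer:
  offset=1 (pos 6, char 'e'): match length 0
  offset=2 (pos 5, char 'd'): match length 1
  offset=3 (pos 4, char 'd'): match length 3
  offset=4 (pos 3, char 'd'): match length 2
  offset=5 (pos 2, char 'e'): match length 0
  offset=6 (pos 1, char 'f'): match length 0
  offset=7 (pos 0, char 'f'): match length 0
Longest match has length 3 at offset 3.
next_char = character at position 7 + 3 = 10 -> 'e'

Best match: offset=3, length=3 (matching 'dde' starting at position 4)
LZ77 triple: (3, 3, 'e')


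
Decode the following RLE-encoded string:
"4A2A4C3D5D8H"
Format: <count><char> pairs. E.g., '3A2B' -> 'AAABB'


Expanding each <count><char> pair:
  4A -> 'AAAA'
  2A -> 'AA'
  4C -> 'CCCC'
  3D -> 'DDD'
  5D -> 'DDDDD'
  8H -> 'HHHHHHHH'

Decoded = AAAAAACCCCDDDDDDDDHHHHHHHH


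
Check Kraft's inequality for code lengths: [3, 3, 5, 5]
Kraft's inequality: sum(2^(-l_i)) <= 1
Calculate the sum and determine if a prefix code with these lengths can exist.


Sum = 2^(-3) + 2^(-3) + 2^(-5) + 2^(-5)
    = 0.125 + 0.125 + 0.03125 + 0.03125
    = 10/32 = 0.3125
Since 0.3125 <= 1, Kraft's inequality IS satisfied.
A prefix code with these lengths CAN exist.

Kraft sum = 0.3125. Satisfied.


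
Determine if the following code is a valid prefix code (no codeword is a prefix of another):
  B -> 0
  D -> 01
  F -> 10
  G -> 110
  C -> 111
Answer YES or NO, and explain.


Checking each pair (does one codeword prefix another?):
  B='0' vs D='01': prefix -- VIOLATION

NO -- this is NOT a valid prefix code. B (0) is a prefix of D (01).


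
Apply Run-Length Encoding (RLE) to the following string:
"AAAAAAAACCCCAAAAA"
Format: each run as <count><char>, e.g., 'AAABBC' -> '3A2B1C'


Scanning runs left to right:
  i=0: run of 'A' x 8 -> '8A'
  i=8: run of 'C' x 4 -> '4C'
  i=12: run of 'A' x 5 -> '5A'

RLE = 8A4C5A


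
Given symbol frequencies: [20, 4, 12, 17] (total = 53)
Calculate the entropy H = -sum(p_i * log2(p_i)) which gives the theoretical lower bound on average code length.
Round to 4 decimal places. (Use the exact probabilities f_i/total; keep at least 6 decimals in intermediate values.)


Per-symbol terms -p_i * log2(p_i) with p_i = f_i/53:
  p = 20/53 = 0.377358: log2(p) = -1.405992, -p*log2(p) = 0.530563
  p = 4/53 = 0.075472: log2(p) = -3.727920, -p*log2(p) = 0.281352
  p = 12/53 = 0.226415: log2(p) = -2.142958, -p*log2(p) = 0.485198
  p = 17/53 = 0.320755: log2(p) = -1.640458, -p*log2(p) = 0.526185
H = 0.530563 + 0.281352 + 0.485198 + 0.526185 = 1.823298

H = 1.8233 bits/symbol


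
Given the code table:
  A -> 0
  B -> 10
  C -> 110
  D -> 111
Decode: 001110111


Decoding:
0 -> A
0 -> A
111 -> D
0 -> A
111 -> D


Result: AADAD


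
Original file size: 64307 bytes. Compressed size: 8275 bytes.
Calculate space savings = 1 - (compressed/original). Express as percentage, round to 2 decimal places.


ratio = compressed/original = 8275/64307 = 0.12868
savings = 1 - ratio = 1 - 0.12868 = 0.87132
as a percentage: 0.87132 * 100 = 87.13%

Space savings = 1 - 8275/64307 = 87.13%


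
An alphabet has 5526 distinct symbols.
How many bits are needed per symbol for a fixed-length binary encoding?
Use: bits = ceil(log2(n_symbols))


log2(5526) = 12.432
Bracket: 2^12 = 4096 < 5526 <= 2^13 = 8192
So ceil(log2(5526)) = 13

bits = ceil(log2(5526)) = ceil(12.432) = 13 bits


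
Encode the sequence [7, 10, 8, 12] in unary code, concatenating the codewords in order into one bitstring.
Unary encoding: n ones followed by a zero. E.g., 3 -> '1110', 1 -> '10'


Encode each number as n ones followed by a terminating 0:
  7 -> 11111110 (8 bits)
  10 -> 11111111110 (11 bits)
  8 -> 111111110 (9 bits)
  12 -> 1111111111110 (13 bits)
Total length = 8 + 11 + 9 + 13 = 41 bits.

Unary([7, 10, 8, 12]) = 11111110111111111101111111101111111111110 (41 bits)


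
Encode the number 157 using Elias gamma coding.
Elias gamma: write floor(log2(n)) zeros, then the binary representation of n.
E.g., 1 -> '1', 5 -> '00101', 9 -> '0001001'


num_bits = floor(log2(157)) + 1 = 8
leading_zeros = num_bits - 1 = 7
binary(157) = 10011101

Elias gamma(157) = '0000000' + '10011101' = 000000010011101 (15 bits)


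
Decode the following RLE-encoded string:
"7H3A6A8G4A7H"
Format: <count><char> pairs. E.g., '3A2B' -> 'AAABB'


Expanding each <count><char> pair:
  7H -> 'HHHHHHH'
  3A -> 'AAA'
  6A -> 'AAAAAA'
  8G -> 'GGGGGGGG'
  4A -> 'AAAA'
  7H -> 'HHHHHHH'

Decoded = HHHHHHHAAAAAAAAAGGGGGGGGAAAAHHHHHHH


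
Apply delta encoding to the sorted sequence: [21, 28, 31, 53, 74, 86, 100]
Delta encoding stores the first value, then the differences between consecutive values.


First value: 21
Deltas:
  28 - 21 = 7
  31 - 28 = 3
  53 - 31 = 22
  74 - 53 = 21
  86 - 74 = 12
  100 - 86 = 14


Delta encoded: [21, 7, 3, 22, 21, 12, 14]


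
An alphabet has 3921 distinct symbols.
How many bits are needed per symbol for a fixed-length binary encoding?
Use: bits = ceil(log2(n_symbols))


log2(3921) = 11.937
Bracket: 2^11 = 2048 < 3921 <= 2^12 = 4096
So ceil(log2(3921)) = 12

bits = ceil(log2(3921)) = ceil(11.937) = 12 bits


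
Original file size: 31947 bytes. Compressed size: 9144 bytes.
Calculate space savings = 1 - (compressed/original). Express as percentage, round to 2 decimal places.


ratio = compressed/original = 9144/31947 = 0.286224
savings = 1 - ratio = 1 - 0.286224 = 0.713776
as a percentage: 0.713776 * 100 = 71.38%

Space savings = 1 - 9144/31947 = 71.38%


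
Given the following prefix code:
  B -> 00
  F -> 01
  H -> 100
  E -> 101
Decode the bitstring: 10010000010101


Decoding step by step:
Bits 100 -> H
Bits 100 -> H
Bits 00 -> B
Bits 01 -> F
Bits 01 -> F
Bits 01 -> F


Decoded message: HHBFFF


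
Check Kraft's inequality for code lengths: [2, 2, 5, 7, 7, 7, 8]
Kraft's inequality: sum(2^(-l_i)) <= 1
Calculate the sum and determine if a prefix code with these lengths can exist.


Sum = 2^(-2) + 2^(-2) + 2^(-5) + 2^(-7) + 2^(-7) + 2^(-7) + 2^(-8)
    = 0.25 + 0.25 + 0.03125 + 0.0078125 + 0.0078125 + 0.0078125 + 0.00390625
    = 143/256 = 0.55859375
Since 0.55859375 <= 1, Kraft's inequality IS satisfied.
A prefix code with these lengths CAN exist.

Kraft sum = 0.55859375. Satisfied.


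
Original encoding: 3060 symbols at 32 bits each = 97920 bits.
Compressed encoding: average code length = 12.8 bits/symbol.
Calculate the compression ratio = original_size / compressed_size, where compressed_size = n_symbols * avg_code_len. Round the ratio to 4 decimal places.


original_size = n_symbols * orig_bits = 3060 * 32 = 97920 bits
compressed_size = n_symbols * avg_code_len = 3060 * 12.8 = 39168.0 bits
ratio = original_size / compressed_size = 97920 / 39168.0 = 2.5

Compression ratio = 2.5


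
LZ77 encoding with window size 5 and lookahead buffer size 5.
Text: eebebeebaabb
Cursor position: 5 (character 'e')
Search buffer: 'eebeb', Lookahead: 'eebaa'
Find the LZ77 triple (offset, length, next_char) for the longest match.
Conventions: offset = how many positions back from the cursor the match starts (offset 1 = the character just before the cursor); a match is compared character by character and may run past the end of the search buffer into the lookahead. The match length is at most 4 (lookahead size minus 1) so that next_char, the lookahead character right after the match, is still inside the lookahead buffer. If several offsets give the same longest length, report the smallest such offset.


Try each offset into the search buffer:
  offset=1 (pos 4, char 'b'): match length 0
  offset=2 (pos 3, char 'e'): match length 1
  offset=3 (pos 2, char 'b'): match length 0
  offset=4 (pos 1, char 'e'): match length 1
  offset=5 (pos 0, char 'e'): match length 3
Longest match has length 3 at offset 5.
next_char = character at position 5 + 3 = 8 -> 'a'

Best match: offset=5, length=3 (matching 'eeb' starting at position 0)
LZ77 triple: (5, 3, 'a')


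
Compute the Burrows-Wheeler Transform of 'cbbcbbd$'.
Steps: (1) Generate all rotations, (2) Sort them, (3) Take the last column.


Rotations (sorted):
  0: $cbbcbbd -> last char: d
  1: bbcbbd$c -> last char: c
  2: bbd$cbbc -> last char: c
  3: bcbbd$cb -> last char: b
  4: bd$cbbcb -> last char: b
  5: cbbcbbd$ -> last char: $
  6: cbbd$cbb -> last char: b
  7: d$cbbcbb -> last char: b


BWT = dccbb$bb


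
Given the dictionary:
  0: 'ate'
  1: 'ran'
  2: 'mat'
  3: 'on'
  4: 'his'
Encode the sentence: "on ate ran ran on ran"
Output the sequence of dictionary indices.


Look up each word in the dictionary:
  'on' -> 3
  'ate' -> 0
  'ran' -> 1
  'ran' -> 1
  'on' -> 3
  'ran' -> 1

Encoded: [3, 0, 1, 1, 3, 1]


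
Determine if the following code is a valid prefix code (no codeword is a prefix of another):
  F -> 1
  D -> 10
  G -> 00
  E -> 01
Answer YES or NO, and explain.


Checking each pair (does one codeword prefix another?):
  F='1' vs D='10': prefix -- VIOLATION

NO -- this is NOT a valid prefix code. F (1) is a prefix of D (10).


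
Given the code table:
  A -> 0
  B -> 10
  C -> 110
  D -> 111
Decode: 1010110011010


Decoding:
10 -> B
10 -> B
110 -> C
0 -> A
110 -> C
10 -> B


Result: BBCACB


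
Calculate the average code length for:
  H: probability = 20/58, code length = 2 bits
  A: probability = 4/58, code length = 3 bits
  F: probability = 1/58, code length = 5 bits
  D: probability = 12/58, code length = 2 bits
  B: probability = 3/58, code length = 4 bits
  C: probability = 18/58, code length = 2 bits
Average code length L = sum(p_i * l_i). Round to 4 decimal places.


Weighted contributions p_i * l_i:
  H: (20/58) * 2 = 40/58
  A: (4/58) * 3 = 12/58
  F: (1/58) * 5 = 5/58
  D: (12/58) * 2 = 24/58
  B: (3/58) * 4 = 12/58
  C: (18/58) * 2 = 36/58
Sum = (40 + 12 + 5 + 24 + 12 + 36)/58 = 129/58

L = 129/58 = 2.2241 bits/symbol


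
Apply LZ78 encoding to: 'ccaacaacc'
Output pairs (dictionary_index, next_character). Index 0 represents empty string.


LZ78 encoding steps:
Dictionary: {0: ''}
Step 1: w='' (idx 0), next='c' -> output (0, 'c'), add 'c' as idx 1
Step 2: w='c' (idx 1), next='a' -> output (1, 'a'), add 'ca' as idx 2
Step 3: w='' (idx 0), next='a' -> output (0, 'a'), add 'a' as idx 3
Step 4: w='ca' (idx 2), next='a' -> output (2, 'a'), add 'caa' as idx 4
Step 5: w='c' (idx 1), next='c' -> output (1, 'c'), add 'cc' as idx 5


Encoded: [(0, 'c'), (1, 'a'), (0, 'a'), (2, 'a'), (1, 'c')]


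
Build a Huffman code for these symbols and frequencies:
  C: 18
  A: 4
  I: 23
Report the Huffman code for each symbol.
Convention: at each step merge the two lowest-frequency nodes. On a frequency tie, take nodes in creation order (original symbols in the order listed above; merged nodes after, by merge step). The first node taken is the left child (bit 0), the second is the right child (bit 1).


Huffman tree construction:
Step 1: Merge A(4) + C(18) = 22
Step 2: Merge (A+C)(22) + I(23) = 45
Read each symbol's code off the tree from the root (left child = 0, right child = 1).

Codes:
  C: 01 (length 2)
  A: 00 (length 2)
  I: 1 (length 1)
Average code length: 67/45 = 1.4889 bits/symbol


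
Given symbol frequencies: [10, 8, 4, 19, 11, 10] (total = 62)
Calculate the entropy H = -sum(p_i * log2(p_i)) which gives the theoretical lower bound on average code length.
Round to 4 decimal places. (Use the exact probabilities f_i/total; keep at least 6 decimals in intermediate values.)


Per-symbol terms -p_i * log2(p_i) with p_i = f_i/62:
  p = 10/62 = 0.161290: log2(p) = -2.632268, -p*log2(p) = 0.424559
  p = 8/62 = 0.129032: log2(p) = -2.954196, -p*log2(p) = 0.381187
  p = 4/62 = 0.064516: log2(p) = -3.954196, -p*log2(p) = 0.255109
  p = 19/62 = 0.306452: log2(p) = -1.706269, -p*log2(p) = 0.522889
  p = 11/62 = 0.177419: log2(p) = -2.494765, -p*log2(p) = 0.442620
  p = 10/62 = 0.161290: log2(p) = -2.632268, -p*log2(p) = 0.424559
H = 0.424559 + 0.381187 + 0.255109 + 0.522889 + 0.442620 + 0.424559 = 2.450923

H = 2.4509 bits/symbol


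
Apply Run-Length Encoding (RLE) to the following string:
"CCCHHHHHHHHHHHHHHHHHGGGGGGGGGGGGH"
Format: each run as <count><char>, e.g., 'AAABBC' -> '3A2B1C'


Scanning runs left to right:
  i=0: run of 'C' x 3 -> '3C'
  i=3: run of 'H' x 17 -> '17H'
  i=20: run of 'G' x 12 -> '12G'
  i=32: run of 'H' x 1 -> '1H'

RLE = 3C17H12G1H


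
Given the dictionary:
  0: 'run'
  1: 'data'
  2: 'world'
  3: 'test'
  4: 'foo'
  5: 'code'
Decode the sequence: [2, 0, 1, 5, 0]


Look up each index in the dictionary:
  2 -> 'world'
  0 -> 'run'
  1 -> 'data'
  5 -> 'code'
  0 -> 'run'

Decoded: "world run data code run"


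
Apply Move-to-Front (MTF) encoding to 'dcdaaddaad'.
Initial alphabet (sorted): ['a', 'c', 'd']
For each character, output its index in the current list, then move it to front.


MTF encoding:
'd': index 2 in ['a', 'c', 'd'] -> ['d', 'a', 'c']
'c': index 2 in ['d', 'a', 'c'] -> ['c', 'd', 'a']
'd': index 1 in ['c', 'd', 'a'] -> ['d', 'c', 'a']
'a': index 2 in ['d', 'c', 'a'] -> ['a', 'd', 'c']
'a': index 0 in ['a', 'd', 'c'] -> ['a', 'd', 'c']
'd': index 1 in ['a', 'd', 'c'] -> ['d', 'a', 'c']
'd': index 0 in ['d', 'a', 'c'] -> ['d', 'a', 'c']
'a': index 1 in ['d', 'a', 'c'] -> ['a', 'd', 'c']
'a': index 0 in ['a', 'd', 'c'] -> ['a', 'd', 'c']
'd': index 1 in ['a', 'd', 'c'] -> ['d', 'a', 'c']


Output: [2, 2, 1, 2, 0, 1, 0, 1, 0, 1]


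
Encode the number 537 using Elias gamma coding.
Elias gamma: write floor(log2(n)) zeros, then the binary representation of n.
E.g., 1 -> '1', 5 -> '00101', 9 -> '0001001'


num_bits = floor(log2(537)) + 1 = 10
leading_zeros = num_bits - 1 = 9
binary(537) = 1000011001

Elias gamma(537) = '000000000' + '1000011001' = 0000000001000011001 (19 bits)


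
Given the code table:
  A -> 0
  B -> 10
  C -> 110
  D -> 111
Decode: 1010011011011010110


Decoding:
10 -> B
10 -> B
0 -> A
110 -> C
110 -> C
110 -> C
10 -> B
110 -> C


Result: BBACCCBC


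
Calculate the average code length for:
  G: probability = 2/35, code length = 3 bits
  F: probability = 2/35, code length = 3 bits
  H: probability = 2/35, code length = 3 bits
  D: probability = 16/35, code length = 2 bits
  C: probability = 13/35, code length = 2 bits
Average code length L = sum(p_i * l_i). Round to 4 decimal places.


Weighted contributions p_i * l_i:
  G: (2/35) * 3 = 6/35
  F: (2/35) * 3 = 6/35
  H: (2/35) * 3 = 6/35
  D: (16/35) * 2 = 32/35
  C: (13/35) * 2 = 26/35
Sum = (6 + 6 + 6 + 32 + 26)/35 = 76/35

L = 76/35 = 2.1714 bits/symbol


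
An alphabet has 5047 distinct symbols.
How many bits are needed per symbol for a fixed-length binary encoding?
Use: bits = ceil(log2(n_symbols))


log2(5047) = 12.3012
Bracket: 2^12 = 4096 < 5047 <= 2^13 = 8192
So ceil(log2(5047)) = 13

bits = ceil(log2(5047)) = ceil(12.3012) = 13 bits


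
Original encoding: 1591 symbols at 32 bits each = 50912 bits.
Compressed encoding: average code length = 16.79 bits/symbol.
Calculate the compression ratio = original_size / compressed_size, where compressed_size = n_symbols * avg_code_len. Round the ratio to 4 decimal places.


original_size = n_symbols * orig_bits = 1591 * 32 = 50912 bits
compressed_size = n_symbols * avg_code_len = 1591 * 16.79 = 26712.89 bits
ratio = original_size / compressed_size = 50912 / 26712.89 = 1.9059

Compression ratio = 1.9059


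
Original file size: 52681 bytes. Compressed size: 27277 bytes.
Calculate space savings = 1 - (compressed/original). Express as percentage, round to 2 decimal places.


ratio = compressed/original = 27277/52681 = 0.517777
savings = 1 - ratio = 1 - 0.517777 = 0.482223
as a percentage: 0.482223 * 100 = 48.22%

Space savings = 1 - 27277/52681 = 48.22%


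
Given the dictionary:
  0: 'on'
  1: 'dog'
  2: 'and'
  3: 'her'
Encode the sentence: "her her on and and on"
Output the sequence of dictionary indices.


Look up each word in the dictionary:
  'her' -> 3
  'her' -> 3
  'on' -> 0
  'and' -> 2
  'and' -> 2
  'on' -> 0

Encoded: [3, 3, 0, 2, 2, 0]


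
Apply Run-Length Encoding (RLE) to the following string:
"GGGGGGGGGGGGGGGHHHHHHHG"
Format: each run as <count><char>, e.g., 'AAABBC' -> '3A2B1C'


Scanning runs left to right:
  i=0: run of 'G' x 15 -> '15G'
  i=15: run of 'H' x 7 -> '7H'
  i=22: run of 'G' x 1 -> '1G'

RLE = 15G7H1G


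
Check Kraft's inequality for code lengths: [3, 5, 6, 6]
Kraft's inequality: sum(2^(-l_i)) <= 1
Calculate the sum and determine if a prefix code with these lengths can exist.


Sum = 2^(-3) + 2^(-5) + 2^(-6) + 2^(-6)
    = 0.125 + 0.03125 + 0.015625 + 0.015625
    = 12/64 = 0.1875
Since 0.1875 <= 1, Kraft's inequality IS satisfied.
A prefix code with these lengths CAN exist.

Kraft sum = 0.1875. Satisfied.


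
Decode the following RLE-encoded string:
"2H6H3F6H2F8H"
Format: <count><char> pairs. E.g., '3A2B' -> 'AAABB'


Expanding each <count><char> pair:
  2H -> 'HH'
  6H -> 'HHHHHH'
  3F -> 'FFF'
  6H -> 'HHHHHH'
  2F -> 'FF'
  8H -> 'HHHHHHHH'

Decoded = HHHHHHHHFFFHHHHHHFFHHHHHHHH


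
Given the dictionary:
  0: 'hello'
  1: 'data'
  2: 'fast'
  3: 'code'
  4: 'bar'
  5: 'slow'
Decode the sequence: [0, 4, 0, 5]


Look up each index in the dictionary:
  0 -> 'hello'
  4 -> 'bar'
  0 -> 'hello'
  5 -> 'slow'

Decoded: "hello bar hello slow"


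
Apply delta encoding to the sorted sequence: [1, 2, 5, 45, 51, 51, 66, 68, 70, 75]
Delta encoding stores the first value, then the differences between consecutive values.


First value: 1
Deltas:
  2 - 1 = 1
  5 - 2 = 3
  45 - 5 = 40
  51 - 45 = 6
  51 - 51 = 0
  66 - 51 = 15
  68 - 66 = 2
  70 - 68 = 2
  75 - 70 = 5


Delta encoded: [1, 1, 3, 40, 6, 0, 15, 2, 2, 5]


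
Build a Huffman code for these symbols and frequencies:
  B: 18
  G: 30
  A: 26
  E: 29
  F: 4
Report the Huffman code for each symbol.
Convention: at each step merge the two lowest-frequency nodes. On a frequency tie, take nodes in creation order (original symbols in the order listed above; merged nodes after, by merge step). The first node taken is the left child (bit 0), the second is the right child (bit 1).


Huffman tree construction:
Step 1: Merge F(4) + B(18) = 22
Step 2: Merge (F+B)(22) + A(26) = 48
Step 3: Merge E(29) + G(30) = 59
Step 4: Merge ((F+B)+A)(48) + (E+G)(59) = 107
Read each symbol's code off the tree from the root (left child = 0, right child = 1).

Codes:
  B: 001 (length 3)
  G: 11 (length 2)
  A: 01 (length 2)
  E: 10 (length 2)
  F: 000 (length 3)
Average code length: 236/107 = 2.2056 bits/symbol


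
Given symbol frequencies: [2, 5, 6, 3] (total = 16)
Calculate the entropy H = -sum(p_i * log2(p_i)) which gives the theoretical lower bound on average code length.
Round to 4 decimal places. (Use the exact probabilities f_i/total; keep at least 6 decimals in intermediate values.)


Per-symbol terms -p_i * log2(p_i) with p_i = f_i/16:
  p = 2/16 = 0.125000: log2(p) = -3.000000, -p*log2(p) = 0.375000
  p = 5/16 = 0.312500: log2(p) = -1.678072, -p*log2(p) = 0.524397
  p = 6/16 = 0.375000: log2(p) = -1.415037, -p*log2(p) = 0.530639
  p = 3/16 = 0.187500: log2(p) = -2.415037, -p*log2(p) = 0.452820
H = 0.375000 + 0.524397 + 0.530639 + 0.452820 = 1.882856

H = 1.8829 bits/symbol


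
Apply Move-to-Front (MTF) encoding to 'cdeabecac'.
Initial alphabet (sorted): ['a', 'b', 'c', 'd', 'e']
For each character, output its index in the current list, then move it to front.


MTF encoding:
'c': index 2 in ['a', 'b', 'c', 'd', 'e'] -> ['c', 'a', 'b', 'd', 'e']
'd': index 3 in ['c', 'a', 'b', 'd', 'e'] -> ['d', 'c', 'a', 'b', 'e']
'e': index 4 in ['d', 'c', 'a', 'b', 'e'] -> ['e', 'd', 'c', 'a', 'b']
'a': index 3 in ['e', 'd', 'c', 'a', 'b'] -> ['a', 'e', 'd', 'c', 'b']
'b': index 4 in ['a', 'e', 'd', 'c', 'b'] -> ['b', 'a', 'e', 'd', 'c']
'e': index 2 in ['b', 'a', 'e', 'd', 'c'] -> ['e', 'b', 'a', 'd', 'c']
'c': index 4 in ['e', 'b', 'a', 'd', 'c'] -> ['c', 'e', 'b', 'a', 'd']
'a': index 3 in ['c', 'e', 'b', 'a', 'd'] -> ['a', 'c', 'e', 'b', 'd']
'c': index 1 in ['a', 'c', 'e', 'b', 'd'] -> ['c', 'a', 'e', 'b', 'd']


Output: [2, 3, 4, 3, 4, 2, 4, 3, 1]


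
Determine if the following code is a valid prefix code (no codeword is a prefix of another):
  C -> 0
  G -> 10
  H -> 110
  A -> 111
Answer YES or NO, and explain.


Checking each pair (does one codeword prefix another?):
  C='0' vs G='10': no prefix
  C='0' vs H='110': no prefix
  C='0' vs A='111': no prefix
  G='10' vs C='0': no prefix
  G='10' vs H='110': no prefix
  G='10' vs A='111': no prefix
  H='110' vs C='0': no prefix
  H='110' vs G='10': no prefix
  H='110' vs A='111': no prefix
  A='111' vs C='0': no prefix
  A='111' vs G='10': no prefix
  A='111' vs H='110': no prefix
No violation found over all pairs.

YES -- this is a valid prefix code. No codeword is a prefix of any other codeword.


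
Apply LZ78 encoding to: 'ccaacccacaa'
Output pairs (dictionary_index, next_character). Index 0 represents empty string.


LZ78 encoding steps:
Dictionary: {0: ''}
Step 1: w='' (idx 0), next='c' -> output (0, 'c'), add 'c' as idx 1
Step 2: w='c' (idx 1), next='a' -> output (1, 'a'), add 'ca' as idx 2
Step 3: w='' (idx 0), next='a' -> output (0, 'a'), add 'a' as idx 3
Step 4: w='c' (idx 1), next='c' -> output (1, 'c'), add 'cc' as idx 4
Step 5: w='ca' (idx 2), next='c' -> output (2, 'c'), add 'cac' as idx 5
Step 6: w='a' (idx 3), next='a' -> output (3, 'a'), add 'aa' as idx 6


Encoded: [(0, 'c'), (1, 'a'), (0, 'a'), (1, 'c'), (2, 'c'), (3, 'a')]


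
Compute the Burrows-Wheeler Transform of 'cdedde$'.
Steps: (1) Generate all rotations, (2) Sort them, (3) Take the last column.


Rotations (sorted):
  0: $cdedde -> last char: e
  1: cdedde$ -> last char: $
  2: dde$cde -> last char: e
  3: de$cded -> last char: d
  4: dedde$c -> last char: c
  5: e$cdedd -> last char: d
  6: edde$cd -> last char: d


BWT = e$edcdd


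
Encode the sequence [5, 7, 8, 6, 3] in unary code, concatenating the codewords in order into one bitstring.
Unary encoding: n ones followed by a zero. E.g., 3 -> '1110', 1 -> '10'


Encode each number as n ones followed by a terminating 0:
  5 -> 111110 (6 bits)
  7 -> 11111110 (8 bits)
  8 -> 111111110 (9 bits)
  6 -> 1111110 (7 bits)
  3 -> 1110 (4 bits)
Total length = 6 + 8 + 9 + 7 + 4 = 34 bits.

Unary([5, 7, 8, 6, 3]) = 1111101111111011111111011111101110 (34 bits)


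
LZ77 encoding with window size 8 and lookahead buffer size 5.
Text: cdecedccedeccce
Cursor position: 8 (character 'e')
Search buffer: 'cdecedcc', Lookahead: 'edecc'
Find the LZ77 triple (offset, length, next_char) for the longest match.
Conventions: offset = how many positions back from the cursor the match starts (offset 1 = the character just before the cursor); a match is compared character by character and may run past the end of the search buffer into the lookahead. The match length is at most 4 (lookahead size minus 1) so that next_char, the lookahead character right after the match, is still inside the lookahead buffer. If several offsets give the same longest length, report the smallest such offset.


Try each offset into the search buffer:
  offset=1 (pos 7, char 'c'): match length 0
  offset=2 (pos 6, char 'c'): match length 0
  offset=3 (pos 5, char 'd'): match length 0
  offset=4 (pos 4, char 'e'): match length 2
  offset=5 (pos 3, char 'c'): match length 0
  offset=6 (pos 2, char 'e'): match length 1
  offset=7 (pos 1, char 'd'): match length 0
  offset=8 (pos 0, char 'c'): match length 0
Longest match has length 2 at offset 4.
next_char = character at position 8 + 2 = 10 -> 'e'

Best match: offset=4, length=2 (matching 'ed' starting at position 4)
LZ77 triple: (4, 2, 'e')


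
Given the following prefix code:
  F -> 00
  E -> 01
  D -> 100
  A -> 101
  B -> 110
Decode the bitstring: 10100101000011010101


Decoding step by step:
Bits 101 -> A
Bits 00 -> F
Bits 101 -> A
Bits 00 -> F
Bits 00 -> F
Bits 110 -> B
Bits 101 -> A
Bits 01 -> E


Decoded message: AFAFFBAE


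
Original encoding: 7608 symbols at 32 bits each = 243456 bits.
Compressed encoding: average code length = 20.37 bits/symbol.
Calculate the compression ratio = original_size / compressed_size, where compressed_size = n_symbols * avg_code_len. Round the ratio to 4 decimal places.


original_size = n_symbols * orig_bits = 7608 * 32 = 243456 bits
compressed_size = n_symbols * avg_code_len = 7608 * 20.37 = 154974.96 bits
ratio = original_size / compressed_size = 243456 / 154974.96 = 1.5709

Compression ratio = 1.5709


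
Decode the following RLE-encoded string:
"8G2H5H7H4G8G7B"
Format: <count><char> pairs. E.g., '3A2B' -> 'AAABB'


Expanding each <count><char> pair:
  8G -> 'GGGGGGGG'
  2H -> 'HH'
  5H -> 'HHHHH'
  7H -> 'HHHHHHH'
  4G -> 'GGGG'
  8G -> 'GGGGGGGG'
  7B -> 'BBBBBBB'

Decoded = GGGGGGGGHHHHHHHHHHHHHHGGGGGGGGGGGGBBBBBBB


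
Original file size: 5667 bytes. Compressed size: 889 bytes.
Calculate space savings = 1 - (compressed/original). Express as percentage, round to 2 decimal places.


ratio = compressed/original = 889/5667 = 0.156873
savings = 1 - ratio = 1 - 0.156873 = 0.843127
as a percentage: 0.843127 * 100 = 84.31%

Space savings = 1 - 889/5667 = 84.31%
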